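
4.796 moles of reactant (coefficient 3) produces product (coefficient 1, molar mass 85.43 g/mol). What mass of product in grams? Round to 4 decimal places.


Use the coefficient ratio to convert reactant moles to product moles, then multiply by the product's molar mass.
moles_P = moles_R * (coeff_P / coeff_R) = 4.796 * (1/3) = 1.598667
mass_P = moles_P * M_P = 1.598667 * 85.43
mass_P = 136.57412181 g, rounded to 4 dp:

136.5741 g


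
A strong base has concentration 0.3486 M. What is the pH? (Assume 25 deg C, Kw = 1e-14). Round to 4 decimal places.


A strong base dissociates completely, so [OH-] equals the given concentration.
pOH = -log10([OH-]) = -log10(0.3486) = 0.457673
pH = 14 - pOH = 14 - 0.457673
pH = 13.542327, rounded to 4 dp:

13.5423


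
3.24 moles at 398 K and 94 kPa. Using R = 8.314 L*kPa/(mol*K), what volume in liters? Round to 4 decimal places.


PV = nRT, solve for V = nRT / P.
nRT = 3.24 * 8.314 * 398 = 10721.0693
V = 10721.0693 / 94
V = 114.05392872 L, rounded to 4 dp:

114.0539 L


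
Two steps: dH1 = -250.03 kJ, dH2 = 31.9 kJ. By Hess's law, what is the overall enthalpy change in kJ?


Hess's law: enthalpy is a state function, so add the step enthalpies.
dH_total = dH1 + dH2 = -250.03 + (31.9)
dH_total = -218.13 kJ:

-218.13 kJ


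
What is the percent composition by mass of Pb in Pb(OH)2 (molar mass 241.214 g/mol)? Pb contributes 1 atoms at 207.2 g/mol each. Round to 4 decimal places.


pct = 100 * (n_elem * M_elem) / M_total
mass_contribution = 1 * 207.2 = 207.2 g/mol
pct = 100 * 207.2 / 241.214
pct = 85.89882843 %, rounded to 4 dp:

85.8988 %


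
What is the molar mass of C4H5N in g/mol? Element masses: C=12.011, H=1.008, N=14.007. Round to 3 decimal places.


M = sum(count * atomic_mass) over atoms.
M = 4*12.011 + 5*1.008 + 1*14.007
M = 48.044 + 5.04 + 14.007
M = 67.091 g/mol, rounded to 3 dp:

67.091 g/mol


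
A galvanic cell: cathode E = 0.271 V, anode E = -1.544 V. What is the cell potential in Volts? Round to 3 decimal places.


Standard cell potential: E_cell = E_cathode - E_anode.
E_cell = 0.271 - (-1.544)
E_cell = 1.815 V, rounded to 3 dp:

1.815 V


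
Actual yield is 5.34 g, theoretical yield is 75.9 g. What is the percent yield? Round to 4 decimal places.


% yield = 100 * actual / theoretical
% yield = 100 * 5.34 / 75.9
% yield = 7.03557312 %, rounded to 4 dp:

7.0356 %


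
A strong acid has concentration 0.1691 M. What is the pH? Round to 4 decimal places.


A strong acid dissociates completely, so [H+] equals the given concentration.
pH = -log10([H+]) = -log10(0.1691)
pH = 0.77185639, rounded to 4 dp:

0.7719


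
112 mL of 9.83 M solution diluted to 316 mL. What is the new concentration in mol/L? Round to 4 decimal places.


Dilution: M1*V1 = M2*V2, solve for M2.
M2 = M1*V1 / V2
M2 = 9.83 * 112 / 316
M2 = 1100.96 / 316
M2 = 3.48405063 mol/L, rounded to 4 dp:

3.4841 mol/L


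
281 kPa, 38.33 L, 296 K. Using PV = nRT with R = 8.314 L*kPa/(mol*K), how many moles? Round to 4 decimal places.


PV = nRT, solve for n = PV / (RT).
PV = 281 * 38.33 = 10770.73
RT = 8.314 * 296 = 2460.944
n = 10770.73 / 2460.944
n = 4.37666603 mol, rounded to 4 dp:

4.3767 mol


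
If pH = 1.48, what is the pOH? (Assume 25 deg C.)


At 25 deg C, pH + pOH = 14.
pOH = 14 - pH = 14 - 1.48
pOH = 12.52:

12.52


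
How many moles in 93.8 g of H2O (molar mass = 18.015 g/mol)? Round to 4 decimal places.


n = mass / M
n = 93.8 / 18.015
n = 5.20677213 mol, rounded to 4 dp:

5.2068 mol


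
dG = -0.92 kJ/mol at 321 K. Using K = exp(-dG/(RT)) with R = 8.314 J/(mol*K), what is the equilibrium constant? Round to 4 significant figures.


dG is in kJ/mol; multiply by 1000 to match R in J/(mol*K).
RT = 8.314 * 321 = 2668.794 J/mol
exponent = -dG*1000 / (RT) = -(-0.92*1000) / 2668.794 = 0.344725
K = exp(0.344725)
K = 1.4116017, rounded to 4 significant figures:

1.412


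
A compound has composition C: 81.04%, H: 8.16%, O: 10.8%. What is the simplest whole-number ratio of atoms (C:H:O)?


Assume 100 g of compound, divide each mass% by atomic mass to get moles, then normalize by the smallest to get a raw atom ratio.
Moles per 100 g: C: 81.04/12.011 = 6.7471, H: 8.16/1.008 = 8.0952, O: 10.8/15.999 = 0.675
Raw ratio (divide by min = 0.675): C: 9.995, H: 11.992, O: 1.0
Multiply by 1 to clear fractions: C: 9.995 ~= 10, H: 11.992 ~= 12, O: 1.0 ~= 1
Reduce by GCD to get the simplest whole-number ratio:

10:12:1


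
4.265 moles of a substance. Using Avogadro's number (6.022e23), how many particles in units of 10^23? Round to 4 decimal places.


N = n * NA, then divide by 1e23 for the requested units.
N / 1e23 = n * 6.022
N / 1e23 = 4.265 * 6.022
N / 1e23 = 25.68383, rounded to 4 dp:

25.6838


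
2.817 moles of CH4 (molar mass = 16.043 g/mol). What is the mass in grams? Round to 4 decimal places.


mass = n * M
mass = 2.817 * 16.043
mass = 45.193131 g, rounded to 4 dp:

45.1931 g


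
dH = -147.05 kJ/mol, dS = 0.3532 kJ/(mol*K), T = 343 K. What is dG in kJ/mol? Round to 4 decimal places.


Gibbs: dG = dH - T*dS (consistent units, dS already in kJ/(mol*K)).
T*dS = 343 * 0.3532 = 121.1476
dG = -147.05 - (121.1476)
dG = -268.1976 kJ/mol, rounded to 4 dp:

-268.1976 kJ/mol


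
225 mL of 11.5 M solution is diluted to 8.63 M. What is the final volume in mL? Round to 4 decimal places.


Dilution: M1*V1 = M2*V2, solve for V2.
V2 = M1*V1 / M2
V2 = 11.5 * 225 / 8.63
V2 = 2587.5 / 8.63
V2 = 299.82618772 mL, rounded to 4 dp:

299.8262 mL


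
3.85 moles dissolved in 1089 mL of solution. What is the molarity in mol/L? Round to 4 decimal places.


Convert volume to liters: V_L = V_mL / 1000.
V_L = 1089 / 1000 = 1.089 L
M = n / V_L = 3.85 / 1.089
M = 3.53535354 mol/L, rounded to 4 dp:

3.5354 mol/L


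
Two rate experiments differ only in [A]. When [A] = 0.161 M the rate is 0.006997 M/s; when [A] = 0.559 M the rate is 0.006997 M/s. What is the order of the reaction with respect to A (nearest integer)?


Rate is proportional to [A]^n, so rate2/rate1 = ([A]2/[A]1)^n. Take logs to solve for n.
rate2/rate1 = 0.006997 / 0.006997 = 1.0
[A]2/[A]1 = 0.559 / 0.161 = 3.472
n = ln(1.0) / ln(3.472) = 0.0
Nearest integer order:

0


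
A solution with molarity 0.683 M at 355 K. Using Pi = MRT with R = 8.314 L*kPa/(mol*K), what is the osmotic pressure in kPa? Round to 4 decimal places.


Osmotic pressure (van't Hoff): Pi = M*R*T.
RT = 8.314 * 355 = 2951.47
Pi = 0.683 * 2951.47
Pi = 2015.85401 kPa, rounded to 4 dp:

2015.8540 kPa


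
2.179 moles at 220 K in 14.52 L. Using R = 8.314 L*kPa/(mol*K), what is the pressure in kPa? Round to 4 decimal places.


PV = nRT, solve for P = nRT / V.
nRT = 2.179 * 8.314 * 220 = 3985.5653
P = 3985.5653 / 14.52
P = 274.48796832 kPa, rounded to 4 dp:

274.4880 kPa


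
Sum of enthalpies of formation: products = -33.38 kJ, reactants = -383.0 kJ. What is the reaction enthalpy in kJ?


dH_rxn = sum(dH_f products) - sum(dH_f reactants)
dH_rxn = -33.38 - (-383.0)
dH_rxn = 349.62 kJ:

349.62 kJ


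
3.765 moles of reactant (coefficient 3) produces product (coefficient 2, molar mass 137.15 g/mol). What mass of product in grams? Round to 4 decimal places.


Use the coefficient ratio to convert reactant moles to product moles, then multiply by the product's molar mass.
moles_P = moles_R * (coeff_P / coeff_R) = 3.765 * (2/3) = 2.51
mass_P = moles_P * M_P = 2.51 * 137.15
mass_P = 344.2465 g, rounded to 4 dp:

344.2465 g


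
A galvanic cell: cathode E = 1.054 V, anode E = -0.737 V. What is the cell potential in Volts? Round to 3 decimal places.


Standard cell potential: E_cell = E_cathode - E_anode.
E_cell = 1.054 - (-0.737)
E_cell = 1.791 V, rounded to 3 dp:

1.791 V


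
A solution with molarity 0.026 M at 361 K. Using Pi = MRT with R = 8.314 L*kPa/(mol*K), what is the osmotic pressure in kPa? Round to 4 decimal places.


Osmotic pressure (van't Hoff): Pi = M*R*T.
RT = 8.314 * 361 = 3001.354
Pi = 0.026 * 3001.354
Pi = 78.035204 kPa, rounded to 4 dp:

78.0352 kPa


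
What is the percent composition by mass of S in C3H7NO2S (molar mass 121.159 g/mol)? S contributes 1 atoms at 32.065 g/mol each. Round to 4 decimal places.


pct = 100 * (n_elem * M_elem) / M_total
mass_contribution = 1 * 32.065 = 32.065 g/mol
pct = 100 * 32.065 / 121.159
pct = 26.46522338 %, rounded to 4 dp:

26.4652 %


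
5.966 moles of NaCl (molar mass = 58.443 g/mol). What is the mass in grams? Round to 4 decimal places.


mass = n * M
mass = 5.966 * 58.443
mass = 348.670938 g, rounded to 4 dp:

348.6709 g


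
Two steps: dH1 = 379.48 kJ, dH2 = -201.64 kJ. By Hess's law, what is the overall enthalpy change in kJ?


Hess's law: enthalpy is a state function, so add the step enthalpies.
dH_total = dH1 + dH2 = 379.48 + (-201.64)
dH_total = 177.84 kJ:

177.84 kJ


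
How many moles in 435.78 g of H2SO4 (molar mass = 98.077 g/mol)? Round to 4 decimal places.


n = mass / M
n = 435.78 / 98.077
n = 4.44324357 mol, rounded to 4 dp:

4.4432 mol


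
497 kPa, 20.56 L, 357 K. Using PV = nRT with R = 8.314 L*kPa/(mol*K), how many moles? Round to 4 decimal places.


PV = nRT, solve for n = PV / (RT).
PV = 497 * 20.56 = 10218.32
RT = 8.314 * 357 = 2968.098
n = 10218.32 / 2968.098
n = 3.44271651 mol, rounded to 4 dp:

3.4427 mol


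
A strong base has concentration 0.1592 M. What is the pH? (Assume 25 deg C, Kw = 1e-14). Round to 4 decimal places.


A strong base dissociates completely, so [OH-] equals the given concentration.
pOH = -log10([OH-]) = -log10(0.1592) = 0.798057
pH = 14 - pOH = 14 - 0.798057
pH = 13.201943, rounded to 4 dp:

13.2019


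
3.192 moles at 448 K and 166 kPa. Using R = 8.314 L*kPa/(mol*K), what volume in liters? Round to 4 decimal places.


PV = nRT, solve for V = nRT / P.
nRT = 3.192 * 8.314 * 448 = 11889.153
V = 11889.153 / 166
V = 71.62140361 L, rounded to 4 dp:

71.6214 L


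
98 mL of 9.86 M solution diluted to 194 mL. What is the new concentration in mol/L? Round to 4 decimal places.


Dilution: M1*V1 = M2*V2, solve for M2.
M2 = M1*V1 / V2
M2 = 9.86 * 98 / 194
M2 = 966.28 / 194
M2 = 4.98082474 mol/L, rounded to 4 dp:

4.9808 mol/L


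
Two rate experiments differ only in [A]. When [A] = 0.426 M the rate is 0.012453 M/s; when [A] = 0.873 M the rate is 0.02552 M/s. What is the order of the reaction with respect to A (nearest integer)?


Rate is proportional to [A]^n, so rate2/rate1 = ([A]2/[A]1)^n. Take logs to solve for n.
rate2/rate1 = 0.02552 / 0.012453 = 2.0493
[A]2/[A]1 = 0.873 / 0.426 = 2.0493
n = ln(2.0493) / ln(2.0493) = 1.0
Nearest integer order:

1


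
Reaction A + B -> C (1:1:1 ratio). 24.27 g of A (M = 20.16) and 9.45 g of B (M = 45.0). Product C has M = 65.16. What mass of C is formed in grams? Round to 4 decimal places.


Find moles of each reactant; the smaller value is the limiting reagent in a 1:1:1 reaction, so moles_C equals moles of the limiter.
n_A = mass_A / M_A = 24.27 / 20.16 = 1.203869 mol
n_B = mass_B / M_B = 9.45 / 45.0 = 0.21 mol
Limiting reagent: B (smaller), n_limiting = 0.21 mol
mass_C = n_limiting * M_C = 0.21 * 65.16
mass_C = 13.6836 g, rounded to 4 dp:

13.6836 g


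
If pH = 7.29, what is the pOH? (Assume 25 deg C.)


At 25 deg C, pH + pOH = 14.
pOH = 14 - pH = 14 - 7.29
pOH = 6.71:

6.71


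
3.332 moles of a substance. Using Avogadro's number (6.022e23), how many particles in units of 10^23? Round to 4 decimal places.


N = n * NA, then divide by 1e23 for the requested units.
N / 1e23 = n * 6.022
N / 1e23 = 3.332 * 6.022
N / 1e23 = 20.065304, rounded to 4 dp:

20.0653


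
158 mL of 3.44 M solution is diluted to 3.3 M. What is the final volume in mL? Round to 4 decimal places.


Dilution: M1*V1 = M2*V2, solve for V2.
V2 = M1*V1 / M2
V2 = 3.44 * 158 / 3.3
V2 = 543.52 / 3.3
V2 = 164.7030303 mL, rounded to 4 dp:

164.7030 mL


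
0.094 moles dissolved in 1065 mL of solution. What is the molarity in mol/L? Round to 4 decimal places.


Convert volume to liters: V_L = V_mL / 1000.
V_L = 1065 / 1000 = 1.065 L
M = n / V_L = 0.094 / 1.065
M = 0.08826291 mol/L, rounded to 4 dp:

0.0883 mol/L


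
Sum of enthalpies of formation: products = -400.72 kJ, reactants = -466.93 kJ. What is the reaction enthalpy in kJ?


dH_rxn = sum(dH_f products) - sum(dH_f reactants)
dH_rxn = -400.72 - (-466.93)
dH_rxn = 66.21 kJ:

66.21 kJ


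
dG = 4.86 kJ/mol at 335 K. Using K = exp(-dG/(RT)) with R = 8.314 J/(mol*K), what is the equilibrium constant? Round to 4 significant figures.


dG is in kJ/mol; multiply by 1000 to match R in J/(mol*K).
RT = 8.314 * 335 = 2785.19 J/mol
exponent = -dG*1000 / (RT) = -(4.86*1000) / 2785.19 = -1.74494379
K = exp(-1.74494379)
K = 0.17465481, rounded to 4 significant figures:

0.1747


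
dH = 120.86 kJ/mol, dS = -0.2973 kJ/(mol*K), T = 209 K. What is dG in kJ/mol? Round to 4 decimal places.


Gibbs: dG = dH - T*dS (consistent units, dS already in kJ/(mol*K)).
T*dS = 209 * -0.2973 = -62.1357
dG = 120.86 - (-62.1357)
dG = 182.9957 kJ/mol, rounded to 4 dp:

182.9957 kJ/mol


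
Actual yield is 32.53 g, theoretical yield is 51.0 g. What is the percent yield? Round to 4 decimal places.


% yield = 100 * actual / theoretical
% yield = 100 * 32.53 / 51.0
% yield = 63.78431373 %, rounded to 4 dp:

63.7843 %


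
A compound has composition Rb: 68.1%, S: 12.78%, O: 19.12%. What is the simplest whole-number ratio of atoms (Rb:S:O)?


Assume 100 g of compound, divide each mass% by atomic mass to get moles, then normalize by the smallest to get a raw atom ratio.
Moles per 100 g: Rb: 68.1/85.468 = 0.7968, S: 12.78/32.065 = 0.3986, O: 19.12/15.999 = 1.1951
Raw ratio (divide by min = 0.3986): Rb: 1.999, S: 1.0, O: 2.998
Multiply by 1 to clear fractions: Rb: 1.999 ~= 2, S: 1.0 ~= 1, O: 2.998 ~= 3
Reduce by GCD to get the simplest whole-number ratio:

2:1:3


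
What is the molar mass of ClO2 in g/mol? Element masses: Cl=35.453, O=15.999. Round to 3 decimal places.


M = sum(count * atomic_mass) over atoms.
M = 1*35.453 + 2*15.999
M = 35.453 + 31.998
M = 67.451 g/mol, rounded to 3 dp:

67.451 g/mol


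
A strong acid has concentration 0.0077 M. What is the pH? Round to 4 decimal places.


A strong acid dissociates completely, so [H+] equals the given concentration.
pH = -log10([H+]) = -log10(0.0077)
pH = 2.11350927, rounded to 4 dp:

2.1135


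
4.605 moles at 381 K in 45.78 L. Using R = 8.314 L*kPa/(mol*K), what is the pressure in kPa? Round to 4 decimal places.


PV = nRT, solve for P = nRT / V.
nRT = 4.605 * 8.314 * 381 = 14586.9546
P = 14586.9546 / 45.78
P = 318.63159895 kPa, rounded to 4 dp:

318.6316 kPa


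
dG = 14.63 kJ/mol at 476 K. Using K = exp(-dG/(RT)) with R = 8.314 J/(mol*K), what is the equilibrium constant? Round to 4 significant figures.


dG is in kJ/mol; multiply by 1000 to match R in J/(mol*K).
RT = 8.314 * 476 = 3957.464 J/mol
exponent = -dG*1000 / (RT) = -(14.63*1000) / 3957.464 = -3.6968119
K = exp(-3.6968119)
K = 0.024802473, rounded to 4 significant figures:

0.02480


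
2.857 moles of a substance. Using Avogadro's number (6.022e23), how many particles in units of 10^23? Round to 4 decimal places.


N = n * NA, then divide by 1e23 for the requested units.
N / 1e23 = n * 6.022
N / 1e23 = 2.857 * 6.022
N / 1e23 = 17.204854, rounded to 4 dp:

17.2049


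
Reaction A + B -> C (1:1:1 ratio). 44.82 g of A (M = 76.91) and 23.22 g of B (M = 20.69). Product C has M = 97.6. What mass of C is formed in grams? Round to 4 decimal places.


Find moles of each reactant; the smaller value is the limiting reagent in a 1:1:1 reaction, so moles_C equals moles of the limiter.
n_A = mass_A / M_A = 44.82 / 76.91 = 0.582759 mol
n_B = mass_B / M_B = 23.22 / 20.69 = 1.122281 mol
Limiting reagent: A (smaller), n_limiting = 0.582759 mol
mass_C = n_limiting * M_C = 0.582759 * 97.6
mass_C = 56.8772784 g, rounded to 4 dp:

56.8773 g


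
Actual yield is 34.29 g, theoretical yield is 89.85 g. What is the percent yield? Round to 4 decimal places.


% yield = 100 * actual / theoretical
% yield = 100 * 34.29 / 89.85
% yield = 38.16360601 %, rounded to 4 dp:

38.1636 %


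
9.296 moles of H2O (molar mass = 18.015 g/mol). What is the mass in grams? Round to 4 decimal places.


mass = n * M
mass = 9.296 * 18.015
mass = 167.46744 g, rounded to 4 dp:

167.4674 g


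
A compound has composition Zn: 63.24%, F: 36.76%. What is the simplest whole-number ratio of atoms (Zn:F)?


Assume 100 g of compound, divide each mass% by atomic mass to get moles, then normalize by the smallest to get a raw atom ratio.
Moles per 100 g: Zn: 63.24/65.38 = 0.9673, F: 36.76/18.998 = 1.9349
Raw ratio (divide by min = 0.9673): Zn: 1.0, F: 2.0
Multiply by 1 to clear fractions: Zn: 1.0 ~= 1, F: 2.0 ~= 2
Reduce by GCD to get the simplest whole-number ratio:

1:2


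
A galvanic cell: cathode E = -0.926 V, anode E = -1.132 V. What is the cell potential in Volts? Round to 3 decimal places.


Standard cell potential: E_cell = E_cathode - E_anode.
E_cell = -0.926 - (-1.132)
E_cell = 0.206 V, rounded to 3 dp:

0.206 V


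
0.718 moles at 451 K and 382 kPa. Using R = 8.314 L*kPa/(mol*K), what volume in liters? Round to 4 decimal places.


PV = nRT, solve for V = nRT / P.
nRT = 0.718 * 8.314 * 451 = 2692.2229
V = 2692.2229 / 382
V = 7.04770393 L, rounded to 4 dp:

7.0477 L


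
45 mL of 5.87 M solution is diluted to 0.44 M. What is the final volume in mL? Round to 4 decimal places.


Dilution: M1*V1 = M2*V2, solve for V2.
V2 = M1*V1 / M2
V2 = 5.87 * 45 / 0.44
V2 = 264.15 / 0.44
V2 = 600.34090909 mL, rounded to 4 dp:

600.3409 mL


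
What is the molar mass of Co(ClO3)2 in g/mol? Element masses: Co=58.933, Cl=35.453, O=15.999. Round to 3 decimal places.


M = sum(count * atomic_mass) over atoms.
M = 1*58.933 + 2*35.453 + 6*15.999
M = 58.933 + 70.906 + 95.994
M = 225.833 g/mol, rounded to 3 dp:

225.833 g/mol


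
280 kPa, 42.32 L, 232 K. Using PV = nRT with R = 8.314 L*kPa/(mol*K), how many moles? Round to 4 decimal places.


PV = nRT, solve for n = PV / (RT).
PV = 280 * 42.32 = 11849.6
RT = 8.314 * 232 = 1928.848
n = 11849.6 / 1928.848
n = 6.14335603 mol, rounded to 4 dp:

6.1434 mol


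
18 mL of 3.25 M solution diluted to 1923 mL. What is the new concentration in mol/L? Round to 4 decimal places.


Dilution: M1*V1 = M2*V2, solve for M2.
M2 = M1*V1 / V2
M2 = 3.25 * 18 / 1923
M2 = 58.5 / 1923
M2 = 0.03042122 mol/L, rounded to 4 dp:

0.0304 mol/L


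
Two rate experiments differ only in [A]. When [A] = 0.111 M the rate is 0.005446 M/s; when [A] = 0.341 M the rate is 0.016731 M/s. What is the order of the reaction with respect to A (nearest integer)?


Rate is proportional to [A]^n, so rate2/rate1 = ([A]2/[A]1)^n. Take logs to solve for n.
rate2/rate1 = 0.016731 / 0.005446 = 3.0722
[A]2/[A]1 = 0.341 / 0.111 = 3.0721
n = ln(3.0722) / ln(3.0721) = 1.0
Nearest integer order:

1


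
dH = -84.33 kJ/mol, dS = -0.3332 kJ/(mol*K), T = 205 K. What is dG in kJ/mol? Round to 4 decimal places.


Gibbs: dG = dH - T*dS (consistent units, dS already in kJ/(mol*K)).
T*dS = 205 * -0.3332 = -68.306
dG = -84.33 - (-68.306)
dG = -16.024 kJ/mol, rounded to 4 dp:

-16.0240 kJ/mol


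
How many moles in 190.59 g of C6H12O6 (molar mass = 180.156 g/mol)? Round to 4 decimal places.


n = mass / M
n = 190.59 / 180.156
n = 1.05791647 mol, rounded to 4 dp:

1.0579 mol


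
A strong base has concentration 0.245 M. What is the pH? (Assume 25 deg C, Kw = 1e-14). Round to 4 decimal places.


A strong base dissociates completely, so [OH-] equals the given concentration.
pOH = -log10([OH-]) = -log10(0.245) = 0.610834
pH = 14 - pOH = 14 - 0.610834
pH = 13.389166, rounded to 4 dp:

13.3892


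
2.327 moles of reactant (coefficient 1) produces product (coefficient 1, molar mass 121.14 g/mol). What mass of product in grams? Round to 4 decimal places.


Use the coefficient ratio to convert reactant moles to product moles, then multiply by the product's molar mass.
moles_P = moles_R * (coeff_P / coeff_R) = 2.327 * (1/1) = 2.327
mass_P = moles_P * M_P = 2.327 * 121.14
mass_P = 281.89278 g, rounded to 4 dp:

281.8928 g


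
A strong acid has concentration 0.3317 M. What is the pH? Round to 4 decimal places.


A strong acid dissociates completely, so [H+] equals the given concentration.
pH = -log10([H+]) = -log10(0.3317)
pH = 0.47925453, rounded to 4 dp:

0.4793


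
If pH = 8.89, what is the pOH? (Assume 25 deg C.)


At 25 deg C, pH + pOH = 14.
pOH = 14 - pH = 14 - 8.89
pOH = 5.11:

5.11


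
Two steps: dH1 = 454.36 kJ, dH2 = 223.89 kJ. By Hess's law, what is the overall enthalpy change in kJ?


Hess's law: enthalpy is a state function, so add the step enthalpies.
dH_total = dH1 + dH2 = 454.36 + (223.89)
dH_total = 678.25 kJ:

678.25 kJ


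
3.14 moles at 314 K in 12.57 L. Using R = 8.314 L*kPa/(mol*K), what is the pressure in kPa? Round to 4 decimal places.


PV = nRT, solve for P = nRT / V.
nRT = 3.14 * 8.314 * 314 = 8197.2714
P = 8197.2714 / 12.57
P = 652.1297852 kPa, rounded to 4 dp:

652.1298 kPa


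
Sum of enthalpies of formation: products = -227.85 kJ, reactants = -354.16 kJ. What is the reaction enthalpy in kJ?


dH_rxn = sum(dH_f products) - sum(dH_f reactants)
dH_rxn = -227.85 - (-354.16)
dH_rxn = 126.31 kJ:

126.31 kJ


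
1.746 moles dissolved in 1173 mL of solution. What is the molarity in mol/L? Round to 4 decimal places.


Convert volume to liters: V_L = V_mL / 1000.
V_L = 1173 / 1000 = 1.173 L
M = n / V_L = 1.746 / 1.173
M = 1.48849105 mol/L, rounded to 4 dp:

1.4885 mol/L


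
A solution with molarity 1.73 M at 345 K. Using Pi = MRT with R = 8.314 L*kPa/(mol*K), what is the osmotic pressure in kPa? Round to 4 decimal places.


Osmotic pressure (van't Hoff): Pi = M*R*T.
RT = 8.314 * 345 = 2868.33
Pi = 1.73 * 2868.33
Pi = 4962.2109 kPa, rounded to 4 dp:

4962.2109 kPa


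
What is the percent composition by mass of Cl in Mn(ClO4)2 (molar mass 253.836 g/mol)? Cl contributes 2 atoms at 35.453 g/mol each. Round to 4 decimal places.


pct = 100 * (n_elem * M_elem) / M_total
mass_contribution = 2 * 35.453 = 70.906 g/mol
pct = 100 * 70.906 / 253.836
pct = 27.93378402 %, rounded to 4 dp:

27.9338 %


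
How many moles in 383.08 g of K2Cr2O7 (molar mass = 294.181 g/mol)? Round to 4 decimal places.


n = mass / M
n = 383.08 / 294.181
n = 1.30219151 mol, rounded to 4 dp:

1.3022 mol


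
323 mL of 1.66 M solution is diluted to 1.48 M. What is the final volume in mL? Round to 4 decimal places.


Dilution: M1*V1 = M2*V2, solve for V2.
V2 = M1*V1 / M2
V2 = 1.66 * 323 / 1.48
V2 = 536.18 / 1.48
V2 = 362.28378378 mL, rounded to 4 dp:

362.2838 mL


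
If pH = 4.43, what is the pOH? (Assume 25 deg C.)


At 25 deg C, pH + pOH = 14.
pOH = 14 - pH = 14 - 4.43
pOH = 9.57:

9.57


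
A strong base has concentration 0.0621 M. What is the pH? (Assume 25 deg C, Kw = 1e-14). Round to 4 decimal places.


A strong base dissociates completely, so [OH-] equals the given concentration.
pOH = -log10([OH-]) = -log10(0.0621) = 1.206908
pH = 14 - pOH = 14 - 1.206908
pH = 12.793092, rounded to 4 dp:

12.7931


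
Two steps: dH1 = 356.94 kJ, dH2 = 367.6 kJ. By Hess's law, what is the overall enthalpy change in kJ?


Hess's law: enthalpy is a state function, so add the step enthalpies.
dH_total = dH1 + dH2 = 356.94 + (367.6)
dH_total = 724.54 kJ:

724.54 kJ


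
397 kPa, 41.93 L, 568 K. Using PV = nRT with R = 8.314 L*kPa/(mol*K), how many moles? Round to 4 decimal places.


PV = nRT, solve for n = PV / (RT).
PV = 397 * 41.93 = 16646.21
RT = 8.314 * 568 = 4722.352
n = 16646.21 / 4722.352
n = 3.52498289 mol, rounded to 4 dp:

3.5250 mol


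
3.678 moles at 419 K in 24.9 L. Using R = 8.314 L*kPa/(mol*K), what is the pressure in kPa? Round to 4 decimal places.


PV = nRT, solve for P = nRT / V.
nRT = 3.678 * 8.314 * 419 = 12812.5557
P = 12812.5557 / 24.9
P = 514.56046988 kPa, rounded to 4 dp:

514.5605 kPa


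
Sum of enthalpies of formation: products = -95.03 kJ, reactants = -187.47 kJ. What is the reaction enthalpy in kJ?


dH_rxn = sum(dH_f products) - sum(dH_f reactants)
dH_rxn = -95.03 - (-187.47)
dH_rxn = 92.44 kJ:

92.44 kJ


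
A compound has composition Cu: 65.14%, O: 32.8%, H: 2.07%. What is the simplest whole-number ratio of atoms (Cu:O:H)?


Assume 100 g of compound, divide each mass% by atomic mass to get moles, then normalize by the smallest to get a raw atom ratio.
Moles per 100 g: Cu: 65.14/63.546 = 1.0251, O: 32.8/15.999 = 2.0501, H: 2.07/1.008 = 2.0536
Raw ratio (divide by min = 1.0251): Cu: 1.0, O: 2.0, H: 2.003
Multiply by 1 to clear fractions: Cu: 1.0 ~= 1, O: 2.0 ~= 2, H: 2.003 ~= 2
Reduce by GCD to get the simplest whole-number ratio:

1:2:2


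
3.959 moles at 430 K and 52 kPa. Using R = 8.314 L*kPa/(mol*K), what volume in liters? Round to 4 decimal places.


PV = nRT, solve for V = nRT / P.
nRT = 3.959 * 8.314 * 430 = 14153.5042
V = 14153.5042 / 52
V = 272.18277308 L, rounded to 4 dp:

272.1828 L


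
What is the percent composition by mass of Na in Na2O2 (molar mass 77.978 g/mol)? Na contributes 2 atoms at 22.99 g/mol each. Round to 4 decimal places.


pct = 100 * (n_elem * M_elem) / M_total
mass_contribution = 2 * 22.99 = 45.98 g/mol
pct = 100 * 45.98 / 77.978
pct = 58.9653492 %, rounded to 4 dp:

58.9653 %


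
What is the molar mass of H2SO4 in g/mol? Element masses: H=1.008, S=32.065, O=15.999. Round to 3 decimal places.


M = sum(count * atomic_mass) over atoms.
M = 2*1.008 + 1*32.065 + 4*15.999
M = 2.016 + 32.065 + 63.996
M = 98.077 g/mol, rounded to 3 dp:

98.077 g/mol


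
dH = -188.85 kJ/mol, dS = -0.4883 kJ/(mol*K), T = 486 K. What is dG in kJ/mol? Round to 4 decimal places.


Gibbs: dG = dH - T*dS (consistent units, dS already in kJ/(mol*K)).
T*dS = 486 * -0.4883 = -237.3138
dG = -188.85 - (-237.3138)
dG = 48.4638 kJ/mol, rounded to 4 dp:

48.4638 kJ/mol


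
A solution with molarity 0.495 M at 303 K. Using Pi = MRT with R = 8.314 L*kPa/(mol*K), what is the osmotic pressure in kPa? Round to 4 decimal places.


Osmotic pressure (van't Hoff): Pi = M*R*T.
RT = 8.314 * 303 = 2519.142
Pi = 0.495 * 2519.142
Pi = 1246.97529 kPa, rounded to 4 dp:

1246.9753 kPa


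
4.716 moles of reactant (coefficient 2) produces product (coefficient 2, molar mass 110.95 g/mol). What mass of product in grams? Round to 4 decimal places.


Use the coefficient ratio to convert reactant moles to product moles, then multiply by the product's molar mass.
moles_P = moles_R * (coeff_P / coeff_R) = 4.716 * (2/2) = 4.716
mass_P = moles_P * M_P = 4.716 * 110.95
mass_P = 523.2402 g, rounded to 4 dp:

523.2402 g


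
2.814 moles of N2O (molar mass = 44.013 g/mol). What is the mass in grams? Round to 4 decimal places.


mass = n * M
mass = 2.814 * 44.013
mass = 123.852582 g, rounded to 4 dp:

123.8526 g


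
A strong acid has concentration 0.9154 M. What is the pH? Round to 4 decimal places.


A strong acid dissociates completely, so [H+] equals the given concentration.
pH = -log10([H+]) = -log10(0.9154)
pH = 0.03838909, rounded to 4 dp:

0.0384


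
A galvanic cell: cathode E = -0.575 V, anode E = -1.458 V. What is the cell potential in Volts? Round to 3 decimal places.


Standard cell potential: E_cell = E_cathode - E_anode.
E_cell = -0.575 - (-1.458)
E_cell = 0.883 V, rounded to 3 dp:

0.883 V


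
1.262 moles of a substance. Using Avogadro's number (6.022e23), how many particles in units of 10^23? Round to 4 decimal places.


N = n * NA, then divide by 1e23 for the requested units.
N / 1e23 = n * 6.022
N / 1e23 = 1.262 * 6.022
N / 1e23 = 7.599764, rounded to 4 dp:

7.5998


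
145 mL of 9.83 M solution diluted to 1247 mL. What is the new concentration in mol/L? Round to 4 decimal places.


Dilution: M1*V1 = M2*V2, solve for M2.
M2 = M1*V1 / V2
M2 = 9.83 * 145 / 1247
M2 = 1425.35 / 1247
M2 = 1.14302326 mol/L, rounded to 4 dp:

1.1430 mol/L


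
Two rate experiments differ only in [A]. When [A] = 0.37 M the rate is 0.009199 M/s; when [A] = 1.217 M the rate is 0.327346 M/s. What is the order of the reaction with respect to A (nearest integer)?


Rate is proportional to [A]^n, so rate2/rate1 = ([A]2/[A]1)^n. Take logs to solve for n.
rate2/rate1 = 0.327346 / 0.009199 = 35.585
[A]2/[A]1 = 1.217 / 0.37 = 3.2892
n = ln(35.585) / ln(3.2892) = 3.0
Nearest integer order:

3


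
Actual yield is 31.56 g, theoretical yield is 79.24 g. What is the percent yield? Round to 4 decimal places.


% yield = 100 * actual / theoretical
% yield = 100 * 31.56 / 79.24
% yield = 39.82836951 %, rounded to 4 dp:

39.8284 %


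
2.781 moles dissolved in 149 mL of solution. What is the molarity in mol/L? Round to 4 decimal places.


Convert volume to liters: V_L = V_mL / 1000.
V_L = 149 / 1000 = 0.149 L
M = n / V_L = 2.781 / 0.149
M = 18.66442953 mol/L, rounded to 4 dp:

18.6644 mol/L


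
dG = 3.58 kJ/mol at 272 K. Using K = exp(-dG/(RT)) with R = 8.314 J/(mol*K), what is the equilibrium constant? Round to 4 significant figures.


dG is in kJ/mol; multiply by 1000 to match R in J/(mol*K).
RT = 8.314 * 272 = 2261.408 J/mol
exponent = -dG*1000 / (RT) = -(3.58*1000) / 2261.408 = -1.58308452
K = exp(-1.58308452)
K = 0.20534074, rounded to 4 significant figures:

0.2053


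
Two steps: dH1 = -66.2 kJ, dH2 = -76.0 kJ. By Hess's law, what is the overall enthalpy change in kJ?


Hess's law: enthalpy is a state function, so add the step enthalpies.
dH_total = dH1 + dH2 = -66.2 + (-76.0)
dH_total = -142.2 kJ:

-142.20 kJ


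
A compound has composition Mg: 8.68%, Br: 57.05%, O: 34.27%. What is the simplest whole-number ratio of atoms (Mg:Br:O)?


Assume 100 g of compound, divide each mass% by atomic mass to get moles, then normalize by the smallest to get a raw atom ratio.
Moles per 100 g: Mg: 8.68/24.305 = 0.3571, Br: 57.05/79.904 = 0.714, O: 34.27/15.999 = 2.142
Raw ratio (divide by min = 0.3571): Mg: 1.0, Br: 1.999, O: 5.998
Multiply by 1 to clear fractions: Mg: 1.0 ~= 1, Br: 1.999 ~= 2, O: 5.998 ~= 6
Reduce by GCD to get the simplest whole-number ratio:

1:2:6


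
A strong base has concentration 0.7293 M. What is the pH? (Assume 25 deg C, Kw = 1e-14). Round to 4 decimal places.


A strong base dissociates completely, so [OH-] equals the given concentration.
pOH = -log10([OH-]) = -log10(0.7293) = 0.137094
pH = 14 - pOH = 14 - 0.137094
pH = 13.862906, rounded to 4 dp:

13.8629


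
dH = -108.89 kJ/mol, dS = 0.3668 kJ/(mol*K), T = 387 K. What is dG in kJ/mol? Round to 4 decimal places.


Gibbs: dG = dH - T*dS (consistent units, dS already in kJ/(mol*K)).
T*dS = 387 * 0.3668 = 141.9516
dG = -108.89 - (141.9516)
dG = -250.8416 kJ/mol, rounded to 4 dp:

-250.8416 kJ/mol


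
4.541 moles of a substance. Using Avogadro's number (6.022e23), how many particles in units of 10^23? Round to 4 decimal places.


N = n * NA, then divide by 1e23 for the requested units.
N / 1e23 = n * 6.022
N / 1e23 = 4.541 * 6.022
N / 1e23 = 27.345902, rounded to 4 dp:

27.3459


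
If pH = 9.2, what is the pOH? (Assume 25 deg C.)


At 25 deg C, pH + pOH = 14.
pOH = 14 - pH = 14 - 9.2
pOH = 4.8:

4.80


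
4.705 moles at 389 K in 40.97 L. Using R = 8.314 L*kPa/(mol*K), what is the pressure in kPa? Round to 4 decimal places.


PV = nRT, solve for P = nRT / V.
nRT = 4.705 * 8.314 * 389 = 15216.6569
P = 15216.6569 / 40.97
P = 371.40973639 kPa, rounded to 4 dp:

371.4097 kPa


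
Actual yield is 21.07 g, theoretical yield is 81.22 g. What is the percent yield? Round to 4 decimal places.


% yield = 100 * actual / theoretical
% yield = 100 * 21.07 / 81.22
% yield = 25.94188623 %, rounded to 4 dp:

25.9419 %


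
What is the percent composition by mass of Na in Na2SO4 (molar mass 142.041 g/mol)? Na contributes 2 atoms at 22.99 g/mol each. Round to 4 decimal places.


pct = 100 * (n_elem * M_elem) / M_total
mass_contribution = 2 * 22.99 = 45.98 g/mol
pct = 100 * 45.98 / 142.041
pct = 32.37093515 %, rounded to 4 dp:

32.3709 %


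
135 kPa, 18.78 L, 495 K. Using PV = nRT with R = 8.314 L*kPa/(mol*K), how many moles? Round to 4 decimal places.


PV = nRT, solve for n = PV / (RT).
PV = 135 * 18.78 = 2535.3
RT = 8.314 * 495 = 4115.43
n = 2535.3 / 4115.43
n = 0.61604741 mol, rounded to 4 dp:

0.6160 mol


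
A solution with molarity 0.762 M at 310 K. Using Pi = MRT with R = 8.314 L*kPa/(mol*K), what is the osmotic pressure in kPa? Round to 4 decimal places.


Osmotic pressure (van't Hoff): Pi = M*R*T.
RT = 8.314 * 310 = 2577.34
Pi = 0.762 * 2577.34
Pi = 1963.93308 kPa, rounded to 4 dp:

1963.9331 kPa


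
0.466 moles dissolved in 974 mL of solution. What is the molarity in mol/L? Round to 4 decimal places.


Convert volume to liters: V_L = V_mL / 1000.
V_L = 974 / 1000 = 0.974 L
M = n / V_L = 0.466 / 0.974
M = 0.47843943 mol/L, rounded to 4 dp:

0.4784 mol/L


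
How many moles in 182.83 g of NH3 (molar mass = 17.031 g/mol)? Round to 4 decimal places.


n = mass / M
n = 182.83 / 17.031
n = 10.73513006 mol, rounded to 4 dp:

10.7351 mol


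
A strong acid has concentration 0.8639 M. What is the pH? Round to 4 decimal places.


A strong acid dissociates completely, so [H+] equals the given concentration.
pH = -log10([H+]) = -log10(0.8639)
pH = 0.06353653, rounded to 4 dp:

0.0635


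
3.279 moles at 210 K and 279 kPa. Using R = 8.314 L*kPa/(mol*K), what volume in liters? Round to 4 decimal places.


PV = nRT, solve for V = nRT / P.
nRT = 3.279 * 8.314 * 210 = 5724.9373
V = 5724.9373 / 279
V = 20.51948853 L, rounded to 4 dp:

20.5195 L


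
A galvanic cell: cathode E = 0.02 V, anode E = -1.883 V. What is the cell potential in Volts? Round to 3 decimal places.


Standard cell potential: E_cell = E_cathode - E_anode.
E_cell = 0.02 - (-1.883)
E_cell = 1.903 V, rounded to 3 dp:

1.903 V


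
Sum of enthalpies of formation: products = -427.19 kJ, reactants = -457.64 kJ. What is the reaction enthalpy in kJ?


dH_rxn = sum(dH_f products) - sum(dH_f reactants)
dH_rxn = -427.19 - (-457.64)
dH_rxn = 30.45 kJ:

30.45 kJ


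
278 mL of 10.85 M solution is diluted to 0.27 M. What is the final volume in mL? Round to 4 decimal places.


Dilution: M1*V1 = M2*V2, solve for V2.
V2 = M1*V1 / M2
V2 = 10.85 * 278 / 0.27
V2 = 3016.3 / 0.27
V2 = 11171.48148148 mL, rounded to 4 dp:

11171.4815 mL


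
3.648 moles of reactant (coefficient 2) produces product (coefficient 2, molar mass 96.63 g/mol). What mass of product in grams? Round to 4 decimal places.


Use the coefficient ratio to convert reactant moles to product moles, then multiply by the product's molar mass.
moles_P = moles_R * (coeff_P / coeff_R) = 3.648 * (2/2) = 3.648
mass_P = moles_P * M_P = 3.648 * 96.63
mass_P = 352.50624 g, rounded to 4 dp:

352.5062 g


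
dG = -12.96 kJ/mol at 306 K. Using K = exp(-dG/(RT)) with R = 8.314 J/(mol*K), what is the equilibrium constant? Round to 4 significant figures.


dG is in kJ/mol; multiply by 1000 to match R in J/(mol*K).
RT = 8.314 * 306 = 2544.084 J/mol
exponent = -dG*1000 / (RT) = -(-12.96*1000) / 2544.084 = 5.09417142
K = exp(5.09417142)
K = 163.06867, rounded to 4 significant figures:

163.1


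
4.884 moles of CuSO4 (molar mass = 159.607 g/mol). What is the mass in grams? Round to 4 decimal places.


mass = n * M
mass = 4.884 * 159.607
mass = 779.520588 g, rounded to 4 dp:

779.5206 g


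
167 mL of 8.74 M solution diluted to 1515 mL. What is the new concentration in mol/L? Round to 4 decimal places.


Dilution: M1*V1 = M2*V2, solve for M2.
M2 = M1*V1 / V2
M2 = 8.74 * 167 / 1515
M2 = 1459.58 / 1515
M2 = 0.96341914 mol/L, rounded to 4 dp:

0.9634 mol/L


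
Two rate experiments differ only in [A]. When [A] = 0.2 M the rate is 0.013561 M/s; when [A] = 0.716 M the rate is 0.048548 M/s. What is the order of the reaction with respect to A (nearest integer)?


Rate is proportional to [A]^n, so rate2/rate1 = ([A]2/[A]1)^n. Take logs to solve for n.
rate2/rate1 = 0.048548 / 0.013561 = 3.58
[A]2/[A]1 = 0.716 / 0.2 = 3.58
n = ln(3.58) / ln(3.58) = 1.0
Nearest integer order:

1


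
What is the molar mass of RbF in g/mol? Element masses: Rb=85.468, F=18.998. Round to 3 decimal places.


M = sum(count * atomic_mass) over atoms.
M = 1*85.468 + 1*18.998
M = 85.468 + 18.998
M = 104.466 g/mol, rounded to 3 dp:

104.466 g/mol


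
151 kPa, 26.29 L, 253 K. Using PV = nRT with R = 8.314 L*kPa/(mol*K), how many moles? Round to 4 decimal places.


PV = nRT, solve for n = PV / (RT).
PV = 151 * 26.29 = 3969.79
RT = 8.314 * 253 = 2103.442
n = 3969.79 / 2103.442
n = 1.88728284 mol, rounded to 4 dp:

1.8873 mol


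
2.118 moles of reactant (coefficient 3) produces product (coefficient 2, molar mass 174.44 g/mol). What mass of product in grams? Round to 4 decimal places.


Use the coefficient ratio to convert reactant moles to product moles, then multiply by the product's molar mass.
moles_P = moles_R * (coeff_P / coeff_R) = 2.118 * (2/3) = 1.412
mass_P = moles_P * M_P = 1.412 * 174.44
mass_P = 246.30928 g, rounded to 4 dp:

246.3093 g


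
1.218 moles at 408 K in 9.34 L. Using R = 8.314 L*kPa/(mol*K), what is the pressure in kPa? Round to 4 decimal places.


PV = nRT, solve for P = nRT / V.
nRT = 1.218 * 8.314 * 408 = 4131.5924
P = 4131.5924 / 9.34
P = 442.35464668 kPa, rounded to 4 dp:

442.3546 kPa


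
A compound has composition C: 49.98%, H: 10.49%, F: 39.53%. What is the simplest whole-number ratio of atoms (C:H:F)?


Assume 100 g of compound, divide each mass% by atomic mass to get moles, then normalize by the smallest to get a raw atom ratio.
Moles per 100 g: C: 49.98/12.011 = 4.1612, H: 10.49/1.008 = 10.4067, F: 39.53/18.998 = 2.0807
Raw ratio (divide by min = 2.0807): C: 2.0, H: 5.001, F: 1.0
Multiply by 1 to clear fractions: C: 2.0 ~= 2, H: 5.001 ~= 5, F: 1.0 ~= 1
Reduce by GCD to get the simplest whole-number ratio:

2:5:1


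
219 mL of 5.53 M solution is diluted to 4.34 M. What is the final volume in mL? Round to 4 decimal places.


Dilution: M1*V1 = M2*V2, solve for V2.
V2 = M1*V1 / M2
V2 = 5.53 * 219 / 4.34
V2 = 1211.07 / 4.34
V2 = 279.0483871 mL, rounded to 4 dp:

279.0484 mL


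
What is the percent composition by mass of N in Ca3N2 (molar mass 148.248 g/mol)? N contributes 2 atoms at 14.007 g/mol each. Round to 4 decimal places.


pct = 100 * (n_elem * M_elem) / M_total
mass_contribution = 2 * 14.007 = 28.014 g/mol
pct = 100 * 28.014 / 148.248
pct = 18.89671362 %, rounded to 4 dp:

18.8967 %


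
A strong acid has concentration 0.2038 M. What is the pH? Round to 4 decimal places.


A strong acid dissociates completely, so [H+] equals the given concentration.
pH = -log10([H+]) = -log10(0.2038)
pH = 0.69079582, rounded to 4 dp:

0.6908


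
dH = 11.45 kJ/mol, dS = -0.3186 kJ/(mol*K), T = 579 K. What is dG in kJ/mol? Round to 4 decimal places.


Gibbs: dG = dH - T*dS (consistent units, dS already in kJ/(mol*K)).
T*dS = 579 * -0.3186 = -184.4694
dG = 11.45 - (-184.4694)
dG = 195.9194 kJ/mol, rounded to 4 dp:

195.9194 kJ/mol


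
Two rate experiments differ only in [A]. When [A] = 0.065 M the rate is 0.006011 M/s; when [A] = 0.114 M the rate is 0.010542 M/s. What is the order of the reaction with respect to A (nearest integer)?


Rate is proportional to [A]^n, so rate2/rate1 = ([A]2/[A]1)^n. Take logs to solve for n.
rate2/rate1 = 0.010542 / 0.006011 = 1.7538
[A]2/[A]1 = 0.114 / 0.065 = 1.7538
n = ln(1.7538) / ln(1.7538) = 1.0
Nearest integer order:

1


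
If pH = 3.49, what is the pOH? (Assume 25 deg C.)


At 25 deg C, pH + pOH = 14.
pOH = 14 - pH = 14 - 3.49
pOH = 10.51:

10.51


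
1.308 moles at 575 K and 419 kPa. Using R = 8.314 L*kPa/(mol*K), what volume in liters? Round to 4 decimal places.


PV = nRT, solve for V = nRT / P.
nRT = 1.308 * 8.314 * 575 = 6252.9594
V = 6252.9594 / 419
V = 14.92353079 L, rounded to 4 dp:

14.9235 L


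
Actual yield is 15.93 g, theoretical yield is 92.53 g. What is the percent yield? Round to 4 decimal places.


% yield = 100 * actual / theoretical
% yield = 100 * 15.93 / 92.53
% yield = 17.21603804 %, rounded to 4 dp:

17.2160 %
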